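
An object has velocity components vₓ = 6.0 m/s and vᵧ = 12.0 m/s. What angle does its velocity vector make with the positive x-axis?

θ = arctan(vᵧ/vₓ) = arctan(12.0/6.0) = 63.43°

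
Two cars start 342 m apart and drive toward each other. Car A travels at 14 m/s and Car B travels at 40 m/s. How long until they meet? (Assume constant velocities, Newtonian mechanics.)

Combined speed: v_combined = 14 + 40 = 54 m/s
Time to meet: t = d/v_combined = 342/54 = 6.33 s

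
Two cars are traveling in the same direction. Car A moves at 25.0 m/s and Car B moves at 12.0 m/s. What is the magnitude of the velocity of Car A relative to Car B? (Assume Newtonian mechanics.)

v_rel = |v_A - v_B| = |25.0 - 12.0| = 13.0 m/s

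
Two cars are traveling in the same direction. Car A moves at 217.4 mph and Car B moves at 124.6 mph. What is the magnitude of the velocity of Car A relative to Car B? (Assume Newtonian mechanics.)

v_rel = |v_A - v_B| = |217.4 - 124.6| = 92.8 mph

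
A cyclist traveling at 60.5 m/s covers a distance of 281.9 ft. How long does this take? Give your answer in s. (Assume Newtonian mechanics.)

d = 281.9 ft × 0.3048 = 85.9231 m
t = d / v = 85.9231 / 60.5 = 1.42 s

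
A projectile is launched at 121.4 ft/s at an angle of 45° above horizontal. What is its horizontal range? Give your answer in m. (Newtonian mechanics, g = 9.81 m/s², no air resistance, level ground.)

v₀ = 121.4 ft/s × 0.3048 = 37.0027 m/s
R = v₀² × sin(2θ) / g = 37.0027² × sin(2 × 45°) / 9.81 = 1369.2 × 1.0 / 9.81 = 139.6 m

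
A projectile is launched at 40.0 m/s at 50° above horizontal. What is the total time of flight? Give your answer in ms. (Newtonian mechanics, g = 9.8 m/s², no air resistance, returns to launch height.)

T = 2 × v₀ × sin(θ) / g = 2 × 40.0 × sin(50°) / 9.8 = 2 × 40.0 × 0.766044 / 9.8 = 6.25342 s
T = 6.25342 s / 0.001 = 6253 ms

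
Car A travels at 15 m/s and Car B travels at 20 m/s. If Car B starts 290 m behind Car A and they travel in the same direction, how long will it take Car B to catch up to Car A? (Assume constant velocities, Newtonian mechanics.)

Relative speed: v_rel = 20 - 15 = 5 m/s
Time to catch: t = d₀/v_rel = 290/5 = 58.0 s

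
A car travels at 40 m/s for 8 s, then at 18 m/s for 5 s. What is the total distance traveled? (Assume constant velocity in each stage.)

d₁ = v₁t₁ = 40 × 8 = 320 m
d₂ = v₂t₂ = 18 × 5 = 90 m
d_total = 320 + 90 = 410 m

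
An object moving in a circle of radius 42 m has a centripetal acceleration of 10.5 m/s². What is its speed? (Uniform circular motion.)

v = √(a_c × r) = √(10.5 × 42) = 21.0 m/s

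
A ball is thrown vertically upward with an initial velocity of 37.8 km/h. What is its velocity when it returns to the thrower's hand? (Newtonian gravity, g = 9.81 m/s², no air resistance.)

By conservation of energy (no air resistance), the ball returns to the throw height with the same speed as launch, but directed downward.
|v_ground| = v₀ = 37.8 km/h
v_ground = 37.8 km/h (downward)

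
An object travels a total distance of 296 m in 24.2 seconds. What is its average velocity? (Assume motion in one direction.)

v_avg = Δd / Δt = 296 / 24.2 = 12.23 m/s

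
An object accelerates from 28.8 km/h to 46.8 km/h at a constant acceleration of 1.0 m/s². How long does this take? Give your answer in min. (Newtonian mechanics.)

v₀ = 28.8 km/h × 0.2777777777777778 = 8.0 m/s
v = 46.8 km/h × 0.2777777777777778 = 13.0 m/s
t = (v - v₀) / a = (13.0 - 8.0) / 1.0 = 5.0 s
t = 5.0 s / 60.0 = 0.08333 min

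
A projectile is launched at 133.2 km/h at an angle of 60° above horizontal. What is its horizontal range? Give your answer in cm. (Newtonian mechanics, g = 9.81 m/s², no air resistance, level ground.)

v₀ = 133.2 km/h × 0.2777777777777778 = 37.0 m/s
R = v₀² × sin(2θ) / g = 37.0² × sin(2 × 60°) / 9.81 = 1369.0 × 0.866025 / 9.81 = 120.855 m
R = 120.855 m / 0.01 = 12090 cm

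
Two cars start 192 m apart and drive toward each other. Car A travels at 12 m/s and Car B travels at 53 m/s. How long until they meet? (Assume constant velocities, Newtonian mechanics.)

Combined speed: v_combined = 12 + 53 = 65 m/s
Time to meet: t = d/v_combined = 192/65 = 2.95 s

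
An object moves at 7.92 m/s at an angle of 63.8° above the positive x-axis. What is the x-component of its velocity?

vₓ = v cos(θ) = 7.92 × cos(63.8°) = 3.5 m/s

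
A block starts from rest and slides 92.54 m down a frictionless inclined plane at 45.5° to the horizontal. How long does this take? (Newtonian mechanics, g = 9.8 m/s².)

a = g sin(θ) = 9.8 × sin(45.5°) = 6.9899 m/s²
t = √(2d/a) = √(2 × 92.54 / 6.9899) = 5.15 s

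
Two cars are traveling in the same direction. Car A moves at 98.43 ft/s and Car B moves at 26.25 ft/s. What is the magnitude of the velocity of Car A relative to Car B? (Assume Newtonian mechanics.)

v_rel = |v_A - v_B| = |98.43 - 26.25| = 72.18 ft/s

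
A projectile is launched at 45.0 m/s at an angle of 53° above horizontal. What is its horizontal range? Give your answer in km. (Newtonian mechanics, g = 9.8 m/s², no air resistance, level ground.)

R = v₀² × sin(2θ) / g = 45.0² × sin(2 × 53°) / 9.8 = 2025.0 × 0.961262 / 9.8 = 198.628 m
R = 198.628 m / 1000.0 = 0.1986 km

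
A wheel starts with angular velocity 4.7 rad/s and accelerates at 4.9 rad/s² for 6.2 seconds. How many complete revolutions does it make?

θ = ω₀t + ½αt² = 4.7×6.2 + ½×4.9×6.2² = 123.318 rad
Total revolutions = θ/(2π) = 123.318/(2π) = 19.63
Complete revolutions = ⌊19.63⌋ = 19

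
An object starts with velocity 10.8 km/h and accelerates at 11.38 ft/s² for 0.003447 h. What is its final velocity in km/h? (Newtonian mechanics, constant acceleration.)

v₀ = 10.8 km/h × 0.2777777777777778 = 3.0 m/s
a = 11.38 ft/s² × 0.3048 = 3.46862 m/s²
t = 0.003447 h × 3600.0 = 12.4092 s
v = v₀ + a × t = 3.0 + 3.46862 × 12.4092 = 46.0428 m/s
v = 46.0428 m/s / 0.2777777777777778 = 165.8 km/h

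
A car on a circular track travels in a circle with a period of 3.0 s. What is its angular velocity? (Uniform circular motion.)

ω = 2π/T = 2π/3.0 = 2.0944 rad/s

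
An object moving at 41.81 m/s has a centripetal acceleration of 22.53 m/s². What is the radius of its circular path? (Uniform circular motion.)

r = v²/a_c = 41.81²/22.53 = 77.59 m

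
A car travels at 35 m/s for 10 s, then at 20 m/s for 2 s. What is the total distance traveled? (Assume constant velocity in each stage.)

d₁ = v₁t₁ = 35 × 10 = 350 m
d₂ = v₂t₂ = 20 × 2 = 40 m
d_total = 350 + 40 = 390 m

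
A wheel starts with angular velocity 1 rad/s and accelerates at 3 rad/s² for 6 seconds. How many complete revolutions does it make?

θ = ω₀t + ½αt² = 1×6 + ½×3×6² = 60.0 rad
Total revolutions = θ/(2π) = 60.0/(2π) = 9.55
Complete revolutions = ⌊9.55⌋ = 9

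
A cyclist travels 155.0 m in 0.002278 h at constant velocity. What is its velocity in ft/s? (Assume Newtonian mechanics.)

t = 0.002278 h × 3600.0 = 8.2008 s
v = d / t = 155.0 / 8.2008 = 18.9006 m/s
v = 18.9006 m/s / 0.3048 = 62.01 ft/s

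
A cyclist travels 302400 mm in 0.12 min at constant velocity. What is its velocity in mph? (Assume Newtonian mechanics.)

d = 302400 mm × 0.001 = 302.4 m
t = 0.12 min × 60.0 = 7.2 s
v = d / t = 302.4 / 7.2 = 42.0 m/s
v = 42.0 m/s / 0.44704 = 93.95 mph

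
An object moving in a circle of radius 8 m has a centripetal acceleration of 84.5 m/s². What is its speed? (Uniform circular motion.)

v = √(a_c × r) = √(84.5 × 8) = 26.0 m/s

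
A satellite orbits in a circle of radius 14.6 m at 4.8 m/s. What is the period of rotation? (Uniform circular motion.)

T = 2πr/v = 2π×14.6/4.8 = 19.11 s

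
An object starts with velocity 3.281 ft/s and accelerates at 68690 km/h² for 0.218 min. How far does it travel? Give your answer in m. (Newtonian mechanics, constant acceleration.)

v₀ = 3.281 ft/s × 0.3048 = 1.00005 m/s
a = 68690 km/h² × 7.716049382716049e-05 = 5.30015 m/s²
t = 0.218 min × 60.0 = 13.08 s
d = v₀ × t + ½ × a × t² = 1.00005 × 13.08 + 0.5 × 5.30015 × 13.08² = 466.5 m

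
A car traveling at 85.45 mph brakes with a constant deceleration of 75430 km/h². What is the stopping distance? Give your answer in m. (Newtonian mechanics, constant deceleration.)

v₀ = 85.45 mph × 0.44704 = 38.1996 m/s
a = 75430 km/h² × 7.716049382716049e-05 = 5.82022 m/s²
d = v₀² / (2a) = 38.1996² / (2 × 5.82022) = 1459.21 / 11.6404 = 125.4 m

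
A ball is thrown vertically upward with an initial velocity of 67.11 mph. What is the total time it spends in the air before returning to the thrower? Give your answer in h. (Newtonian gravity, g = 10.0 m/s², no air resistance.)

v₀ = 67.11 mph × 0.44704 = 30.0009 m/s
t_total = 2 × v₀ / g = 2 × 30.0009 / 10.0 = 6.00018 s
t_total = 6.00018 s / 3600.0 = 0.001667 h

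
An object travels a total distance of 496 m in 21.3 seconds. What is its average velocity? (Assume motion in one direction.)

v_avg = Δd / Δt = 496 / 21.3 = 23.29 m/s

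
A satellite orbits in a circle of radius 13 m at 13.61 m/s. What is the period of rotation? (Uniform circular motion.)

T = 2πr/v = 2π×13/13.61 = 6.0 s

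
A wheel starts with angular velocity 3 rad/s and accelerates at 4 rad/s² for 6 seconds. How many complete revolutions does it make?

θ = ω₀t + ½αt² = 3×6 + ½×4×6² = 90.0 rad
Total revolutions = θ/(2π) = 90.0/(2π) = 14.32
Complete revolutions = ⌊14.32⌋ = 14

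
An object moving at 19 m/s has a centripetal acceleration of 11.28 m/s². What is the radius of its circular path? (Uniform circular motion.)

r = v²/a_c = 19²/11.28 = 32.0 m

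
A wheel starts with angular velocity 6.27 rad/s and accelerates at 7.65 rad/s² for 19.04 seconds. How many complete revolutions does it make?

θ = ω₀t + ½αt² = 6.27×19.04 + ½×7.65×19.04² = 1506.02592 rad
Total revolutions = θ/(2π) = 1506.02592/(2π) = 239.69
Complete revolutions = ⌊239.69⌋ = 239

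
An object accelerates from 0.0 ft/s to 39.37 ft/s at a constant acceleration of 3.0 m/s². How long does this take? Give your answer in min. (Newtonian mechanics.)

v₀ = 0.0 ft/s × 0.3048 = 0.0 m/s
v = 39.37 ft/s × 0.3048 = 12.0 m/s
t = (v - v₀) / a = (12.0 - 0.0) / 3.0 = 4.0 s
t = 4.0 s / 60.0 = 0.06667 min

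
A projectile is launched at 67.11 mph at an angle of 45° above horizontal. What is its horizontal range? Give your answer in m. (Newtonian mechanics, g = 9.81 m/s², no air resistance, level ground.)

v₀ = 67.11 mph × 0.44704 = 30.0009 m/s
R = v₀² × sin(2θ) / g = 30.0009² × sin(2 × 45°) / 9.81 = 900.054 × 1.0 / 9.81 = 91.75 m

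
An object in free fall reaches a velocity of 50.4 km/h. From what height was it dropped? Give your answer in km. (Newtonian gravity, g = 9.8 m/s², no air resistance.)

v = 50.4 km/h × 0.2777777777777778 = 14.0 m/s
h = v² / (2g) = 14.0² / (2 × 9.8) = 10.0 m
h = 10.0 m / 1000.0 = 0.01 km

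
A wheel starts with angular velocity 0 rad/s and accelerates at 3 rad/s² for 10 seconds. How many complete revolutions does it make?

θ = ω₀t + ½αt² = 0×10 + ½×3×10² = 150.0 rad
Total revolutions = θ/(2π) = 150.0/(2π) = 23.87
Complete revolutions = ⌊23.87⌋ = 23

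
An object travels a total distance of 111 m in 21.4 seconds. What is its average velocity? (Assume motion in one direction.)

v_avg = Δd / Δt = 111 / 21.4 = 5.19 m/s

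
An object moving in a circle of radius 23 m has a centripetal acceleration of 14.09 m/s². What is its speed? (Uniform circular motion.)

v = √(a_c × r) = √(14.09 × 23) = 18.0 m/s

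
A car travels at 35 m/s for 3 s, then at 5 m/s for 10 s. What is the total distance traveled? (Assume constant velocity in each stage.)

d₁ = v₁t₁ = 35 × 3 = 105 m
d₂ = v₂t₂ = 5 × 10 = 50 m
d_total = 105 + 50 = 155 m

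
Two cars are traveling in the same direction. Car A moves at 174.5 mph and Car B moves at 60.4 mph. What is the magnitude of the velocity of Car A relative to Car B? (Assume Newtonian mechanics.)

v_rel = |v_A - v_B| = |174.5 - 60.4| = 114.1 mph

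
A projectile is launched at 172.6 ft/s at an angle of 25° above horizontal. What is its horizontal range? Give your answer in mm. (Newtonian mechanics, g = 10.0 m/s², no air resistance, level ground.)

v₀ = 172.6 ft/s × 0.3048 = 52.6085 m/s
R = v₀² × sin(2θ) / g = 52.6085² × sin(2 × 25°) / 10.0 = 2767.65 × 0.766044 / 10.0 = 212.014 m
R = 212.014 m / 0.001 = 212000 mm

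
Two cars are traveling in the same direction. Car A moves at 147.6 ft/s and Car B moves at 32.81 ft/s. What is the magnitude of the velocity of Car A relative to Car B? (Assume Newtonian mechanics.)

v_rel = |v_A - v_B| = |147.6 - 32.81| = 114.79 ft/s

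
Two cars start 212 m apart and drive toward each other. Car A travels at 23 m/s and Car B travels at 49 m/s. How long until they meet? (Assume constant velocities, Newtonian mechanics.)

Combined speed: v_combined = 23 + 49 = 72 m/s
Time to meet: t = d/v_combined = 212/72 = 2.94 s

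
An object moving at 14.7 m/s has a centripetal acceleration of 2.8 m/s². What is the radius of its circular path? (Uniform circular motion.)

r = v²/a_c = 14.7²/2.8 = 77.17 m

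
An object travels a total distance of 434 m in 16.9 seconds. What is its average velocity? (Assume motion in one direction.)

v_avg = Δd / Δt = 434 / 16.9 = 25.68 m/s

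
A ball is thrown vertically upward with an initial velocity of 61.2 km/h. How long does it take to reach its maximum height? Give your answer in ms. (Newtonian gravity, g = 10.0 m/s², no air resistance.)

v₀ = 61.2 km/h × 0.2777777777777778 = 17.0 m/s
t_up = v₀ / g = 17.0 / 10.0 = 1.7 s
t_up = 1.7 s / 0.001 = 1700 ms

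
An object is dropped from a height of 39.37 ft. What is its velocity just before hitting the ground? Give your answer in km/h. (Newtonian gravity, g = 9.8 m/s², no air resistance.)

h = 39.37 ft × 0.3048 = 12.0 m
v = √(2gh) = √(2 × 9.8 × 12.0) = 15.3362 m/s
v = 15.3362 m/s / 0.2777777777777778 = 55.21 km/h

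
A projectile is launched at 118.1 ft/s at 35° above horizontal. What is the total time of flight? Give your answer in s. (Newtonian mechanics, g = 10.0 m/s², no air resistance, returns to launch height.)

v₀ = 118.1 ft/s × 0.3048 = 35.9969 m/s
T = 2 × v₀ × sin(θ) / g = 2 × 35.9969 × sin(35°) / 10.0 = 2 × 35.9969 × 0.573576 / 10.0 = 4.129 s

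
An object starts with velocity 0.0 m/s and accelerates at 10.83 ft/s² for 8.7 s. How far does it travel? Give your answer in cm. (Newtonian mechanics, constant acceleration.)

a = 10.83 ft/s² × 0.3048 = 3.30098 m/s²
d = v₀ × t + ½ × a × t² = 0.0 × 8.7 + 0.5 × 3.30098 × 8.7² = 124.926 m
d = 124.926 m / 0.01 = 12490 cm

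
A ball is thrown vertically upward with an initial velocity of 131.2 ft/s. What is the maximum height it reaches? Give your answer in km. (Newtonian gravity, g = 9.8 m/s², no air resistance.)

v₀ = 131.2 ft/s × 0.3048 = 39.9898 m/s
h_max = v₀² / (2g) = 39.9898² / (2 × 9.8) = 1599.18 / 19.6 = 81.5908 m
h_max = 81.5908 m / 1000.0 = 0.08159 km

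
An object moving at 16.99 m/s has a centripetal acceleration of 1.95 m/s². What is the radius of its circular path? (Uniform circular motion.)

r = v²/a_c = 16.99²/1.95 = 148.03 m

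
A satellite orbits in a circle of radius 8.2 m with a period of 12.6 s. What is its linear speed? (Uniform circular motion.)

v = 2πr/T = 2π×8.2/12.6 = 4.09 m/s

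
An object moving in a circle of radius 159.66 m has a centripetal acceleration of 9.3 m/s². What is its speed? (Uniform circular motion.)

v = √(a_c × r) = √(9.3 × 159.66) = 38.53 m/s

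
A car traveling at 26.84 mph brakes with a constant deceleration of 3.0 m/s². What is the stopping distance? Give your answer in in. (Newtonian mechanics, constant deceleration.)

v₀ = 26.84 mph × 0.44704 = 11.9986 m/s
d = v₀² / (2a) = 11.9986² / (2 × 3.0) = 143.966 / 6.0 = 23.9943 m
d = 23.9943 m / 0.0254 = 944.7 in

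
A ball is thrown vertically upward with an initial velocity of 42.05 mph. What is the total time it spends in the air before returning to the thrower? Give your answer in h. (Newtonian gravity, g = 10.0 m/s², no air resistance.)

v₀ = 42.05 mph × 0.44704 = 18.798 m/s
t_total = 2 × v₀ / g = 2 × 18.798 / 10.0 = 3.7596 s
t_total = 3.7596 s / 3600.0 = 0.001044 h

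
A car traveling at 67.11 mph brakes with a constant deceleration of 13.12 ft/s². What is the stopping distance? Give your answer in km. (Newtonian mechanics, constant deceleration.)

v₀ = 67.11 mph × 0.44704 = 30.0009 m/s
a = 13.12 ft/s² × 0.3048 = 3.99898 m/s²
d = v₀² / (2a) = 30.0009² / (2 × 3.99898) = 900.054 / 7.99796 = 112.535 m
d = 112.535 m / 1000.0 = 0.1125 km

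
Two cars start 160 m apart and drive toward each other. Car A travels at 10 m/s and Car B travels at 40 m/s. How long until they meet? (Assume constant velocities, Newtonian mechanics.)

Combined speed: v_combined = 10 + 40 = 50 m/s
Time to meet: t = d/v_combined = 160/50 = 3.2 s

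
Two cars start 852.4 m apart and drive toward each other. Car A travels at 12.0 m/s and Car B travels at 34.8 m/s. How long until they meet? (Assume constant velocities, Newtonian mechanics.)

Combined speed: v_combined = 12.0 + 34.8 = 46.8 m/s
Time to meet: t = d/v_combined = 852.4/46.8 = 18.21 s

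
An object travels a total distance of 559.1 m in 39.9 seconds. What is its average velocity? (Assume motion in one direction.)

v_avg = Δd / Δt = 559.1 / 39.9 = 14.01 m/s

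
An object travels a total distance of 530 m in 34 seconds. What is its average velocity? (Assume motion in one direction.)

v_avg = Δd / Δt = 530 / 34 = 15.59 m/s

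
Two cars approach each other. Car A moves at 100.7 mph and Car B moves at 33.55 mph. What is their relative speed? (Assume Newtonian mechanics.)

v_rel = v_A + v_B = 100.7 + 33.55 = 134.25 mph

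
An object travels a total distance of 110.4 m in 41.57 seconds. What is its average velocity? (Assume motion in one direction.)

v_avg = Δd / Δt = 110.4 / 41.57 = 2.66 m/s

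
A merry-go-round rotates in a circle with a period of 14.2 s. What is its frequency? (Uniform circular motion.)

f = 1/T = 1/14.2 = 0.0704 Hz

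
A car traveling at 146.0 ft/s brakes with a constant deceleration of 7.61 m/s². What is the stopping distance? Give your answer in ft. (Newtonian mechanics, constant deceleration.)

v₀ = 146.0 ft/s × 0.3048 = 44.5008 m/s
d = v₀² / (2a) = 44.5008² / (2 × 7.61) = 1980.32 / 15.22 = 130.113 m
d = 130.113 m / 0.3048 = 426.9 ft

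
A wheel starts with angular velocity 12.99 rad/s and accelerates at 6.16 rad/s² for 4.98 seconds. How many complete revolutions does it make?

θ = ω₀t + ½αt² = 12.99×4.98 + ½×6.16×4.98² = 141.075432 rad
Total revolutions = θ/(2π) = 141.075432/(2π) = 22.45
Complete revolutions = ⌊22.45⌋ = 22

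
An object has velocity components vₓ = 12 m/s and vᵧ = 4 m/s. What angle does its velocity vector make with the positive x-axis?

θ = arctan(vᵧ/vₓ) = arctan(4/12) = 18.43°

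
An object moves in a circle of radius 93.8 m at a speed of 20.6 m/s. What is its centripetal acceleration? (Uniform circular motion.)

a_c = v²/r = 20.6²/93.8 = 424.36/93.8 = 4.52 m/s²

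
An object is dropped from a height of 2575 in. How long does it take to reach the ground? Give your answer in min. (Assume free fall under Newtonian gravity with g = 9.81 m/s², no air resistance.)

h = 2575 in × 0.0254 = 65.405 m
t = √(2h/g) = √(2 × 65.405 / 9.81) = 3.65162 s
t = 3.65162 s / 60.0 = 0.06086 min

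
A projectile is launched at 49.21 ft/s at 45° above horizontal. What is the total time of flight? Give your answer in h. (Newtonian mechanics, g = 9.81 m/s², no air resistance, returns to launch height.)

v₀ = 49.21 ft/s × 0.3048 = 14.9992 m/s
T = 2 × v₀ × sin(θ) / g = 2 × 14.9992 × sin(45°) / 9.81 = 2 × 14.9992 × 0.707107 / 9.81 = 2.16229 s
T = 2.16229 s / 3600.0 = 0.0006006 h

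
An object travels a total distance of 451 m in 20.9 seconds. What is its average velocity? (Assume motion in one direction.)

v_avg = Δd / Δt = 451 / 20.9 = 21.58 m/s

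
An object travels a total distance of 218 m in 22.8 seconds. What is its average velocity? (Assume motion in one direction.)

v_avg = Δd / Δt = 218 / 22.8 = 9.56 m/s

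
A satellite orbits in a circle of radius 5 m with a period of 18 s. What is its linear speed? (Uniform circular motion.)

v = 2πr/T = 2π×5/18 = 1.75 m/s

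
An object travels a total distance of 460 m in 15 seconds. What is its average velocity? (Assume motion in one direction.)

v_avg = Δd / Δt = 460 / 15 = 30.67 m/s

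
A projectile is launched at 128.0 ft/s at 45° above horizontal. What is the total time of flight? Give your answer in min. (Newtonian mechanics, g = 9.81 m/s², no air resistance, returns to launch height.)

v₀ = 128.0 ft/s × 0.3048 = 39.0144 m/s
T = 2 × v₀ × sin(θ) / g = 2 × 39.0144 × sin(45°) / 9.81 = 2 × 39.0144 × 0.707107 / 9.81 = 5.62433 s
T = 5.62433 s / 60.0 = 0.09374 min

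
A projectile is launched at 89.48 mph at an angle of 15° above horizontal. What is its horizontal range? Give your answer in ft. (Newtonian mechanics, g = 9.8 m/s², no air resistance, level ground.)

v₀ = 89.48 mph × 0.44704 = 40.0011 m/s
R = v₀² × sin(2θ) / g = 40.0011² × sin(2 × 15°) / 9.8 = 1600.09 × 0.5 / 9.8 = 81.6372 m
R = 81.6372 m / 0.3048 = 267.8 ft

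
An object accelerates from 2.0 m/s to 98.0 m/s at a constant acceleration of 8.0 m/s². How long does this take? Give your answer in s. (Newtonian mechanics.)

t = (v - v₀) / a = (98.0 - 2.0) / 8.0 = 12.0 s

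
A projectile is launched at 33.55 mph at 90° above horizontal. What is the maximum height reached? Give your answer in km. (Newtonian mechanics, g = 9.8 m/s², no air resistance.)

v₀ = 33.55 mph × 0.44704 = 14.9982 m/s
H = v₀² × sin²(θ) / (2g) = 14.9982² × sin(90°)² / (2 × 9.8) = 224.946 × 1.0 / 19.6 = 11.4768 m
H = 11.4768 m / 1000.0 = 0.01148 km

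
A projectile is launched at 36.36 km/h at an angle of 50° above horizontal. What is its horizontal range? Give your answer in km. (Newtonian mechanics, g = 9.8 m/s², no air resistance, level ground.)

v₀ = 36.36 km/h × 0.2777777777777778 = 10.1 m/s
R = v₀² × sin(2θ) / g = 10.1² × sin(2 × 50°) / 9.8 = 102.01 × 0.984808 / 9.8 = 10.251 m
R = 10.251 m / 1000.0 = 0.01025 km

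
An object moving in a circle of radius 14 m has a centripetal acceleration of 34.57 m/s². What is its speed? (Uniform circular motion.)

v = √(a_c × r) = √(34.57 × 14) = 22.0 m/s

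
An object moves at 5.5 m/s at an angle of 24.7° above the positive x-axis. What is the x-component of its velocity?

vₓ = v cos(θ) = 5.5 × cos(24.7°) = 5.0 m/s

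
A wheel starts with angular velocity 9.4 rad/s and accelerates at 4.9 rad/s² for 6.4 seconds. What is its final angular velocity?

ω = ω₀ + αt = 9.4 + 4.9 × 6.4 = 40.76 rad/s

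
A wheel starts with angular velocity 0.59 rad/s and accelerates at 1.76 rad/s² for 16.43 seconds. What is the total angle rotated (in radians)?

θ = ω₀t + ½αt² = 0.59×16.43 + ½×1.76×16.43² = 247.25 rad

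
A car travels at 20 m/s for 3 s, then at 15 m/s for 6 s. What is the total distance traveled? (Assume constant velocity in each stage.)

d₁ = v₁t₁ = 20 × 3 = 60 m
d₂ = v₂t₂ = 15 × 6 = 90 m
d_total = 60 + 90 = 150 m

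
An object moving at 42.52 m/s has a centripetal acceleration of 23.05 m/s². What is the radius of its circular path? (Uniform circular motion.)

r = v²/a_c = 42.52²/23.05 = 78.44 m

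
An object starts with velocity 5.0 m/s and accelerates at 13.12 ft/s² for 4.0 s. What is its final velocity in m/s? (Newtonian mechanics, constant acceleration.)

a = 13.12 ft/s² × 0.3048 = 3.99898 m/s²
v = v₀ + a × t = 5.0 + 3.99898 × 4.0 = 21.0 m/s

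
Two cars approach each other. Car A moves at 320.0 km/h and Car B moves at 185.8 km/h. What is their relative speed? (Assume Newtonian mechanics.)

v_rel = v_A + v_B = 320.0 + 185.8 = 505.8 km/h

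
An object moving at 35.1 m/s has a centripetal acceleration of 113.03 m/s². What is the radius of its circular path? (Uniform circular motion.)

r = v²/a_c = 35.1²/113.03 = 10.9 m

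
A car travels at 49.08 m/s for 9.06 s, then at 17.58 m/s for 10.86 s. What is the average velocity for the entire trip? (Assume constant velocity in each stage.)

d₁ = v₁t₁ = 49.08 × 9.06 = 444.6648 m
d₂ = v₂t₂ = 17.58 × 10.86 = 190.9188 m
d_total = 635.5836 m, t_total = 19.92 s
v_avg = d_total/t_total = 635.5836/19.92 = 31.91 m/s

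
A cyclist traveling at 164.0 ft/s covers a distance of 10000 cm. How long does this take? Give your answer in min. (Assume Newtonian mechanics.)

d = 10000 cm × 0.01 = 100.0 m
v = 164.0 ft/s × 0.3048 = 49.9872 m/s
t = d / v = 100.0 / 49.9872 = 2.00051 s
t = 2.00051 s / 60.0 = 0.03334 min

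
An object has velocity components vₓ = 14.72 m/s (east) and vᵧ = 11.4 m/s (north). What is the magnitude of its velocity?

|v| = √(vₓ² + vᵧ²) = √(14.72² + 11.4²) = √(346.6384) = 18.62 m/s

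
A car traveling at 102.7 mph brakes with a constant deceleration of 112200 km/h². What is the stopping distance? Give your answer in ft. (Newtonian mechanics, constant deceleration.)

v₀ = 102.7 mph × 0.44704 = 45.911 m/s
a = 112200 km/h² × 7.716049382716049e-05 = 8.65741 m/s²
d = v₀² / (2a) = 45.911² / (2 × 8.65741) = 2107.82 / 17.3148 = 121.735 m
d = 121.735 m / 0.3048 = 399.4 ft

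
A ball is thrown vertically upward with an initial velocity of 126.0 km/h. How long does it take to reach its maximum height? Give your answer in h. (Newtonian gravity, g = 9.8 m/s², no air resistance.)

v₀ = 126.0 km/h × 0.2777777777777778 = 35.0 m/s
t_up = v₀ / g = 35.0 / 9.8 = 3.57143 s
t_up = 3.57143 s / 3600.0 = 0.0009921 h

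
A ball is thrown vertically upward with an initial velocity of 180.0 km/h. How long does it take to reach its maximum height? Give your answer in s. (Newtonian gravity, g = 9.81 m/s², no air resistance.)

v₀ = 180.0 km/h × 0.2777777777777778 = 50.0 m/s
t_up = v₀ / g = 50.0 / 9.81 = 5.097 s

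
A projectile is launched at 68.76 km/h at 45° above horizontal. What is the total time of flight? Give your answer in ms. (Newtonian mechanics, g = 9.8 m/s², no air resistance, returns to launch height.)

v₀ = 68.76 km/h × 0.2777777777777778 = 19.1 m/s
T = 2 × v₀ × sin(θ) / g = 2 × 19.1 × sin(45°) / 9.8 = 2 × 19.1 × 0.707107 / 9.8 = 2.75627 s
T = 2.75627 s / 0.001 = 2756 ms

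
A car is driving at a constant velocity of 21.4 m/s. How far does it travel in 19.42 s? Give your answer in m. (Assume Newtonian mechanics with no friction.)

d = v × t = 21.4 × 19.42 = 415.6 m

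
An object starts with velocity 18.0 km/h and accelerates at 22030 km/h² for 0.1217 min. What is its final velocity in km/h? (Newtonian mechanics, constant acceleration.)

v₀ = 18.0 km/h × 0.2777777777777778 = 5.0 m/s
a = 22030 km/h² × 7.716049382716049e-05 = 1.69985 m/s²
t = 0.1217 min × 60.0 = 7.302 s
v = v₀ + a × t = 5.0 + 1.69985 × 7.302 = 17.4123 m/s
v = 17.4123 m/s / 0.2777777777777778 = 62.68 km/h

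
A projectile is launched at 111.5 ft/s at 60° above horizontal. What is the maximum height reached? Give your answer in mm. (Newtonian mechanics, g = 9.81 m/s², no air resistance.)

v₀ = 111.5 ft/s × 0.3048 = 33.9852 m/s
H = v₀² × sin²(θ) / (2g) = 33.9852² × sin(60°)² / (2 × 9.81) = 1154.99 × 0.75 / 19.62 = 44.151 m
H = 44.151 m / 0.001 = 44150 mm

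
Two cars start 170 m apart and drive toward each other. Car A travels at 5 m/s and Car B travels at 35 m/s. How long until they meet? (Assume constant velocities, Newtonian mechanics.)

Combined speed: v_combined = 5 + 35 = 40 m/s
Time to meet: t = d/v_combined = 170/40 = 4.25 s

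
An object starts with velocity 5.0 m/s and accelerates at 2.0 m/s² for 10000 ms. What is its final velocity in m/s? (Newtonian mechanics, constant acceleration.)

t = 10000 ms × 0.001 = 10.0 s
v = v₀ + a × t = 5.0 + 2.0 × 10.0 = 25.0 m/s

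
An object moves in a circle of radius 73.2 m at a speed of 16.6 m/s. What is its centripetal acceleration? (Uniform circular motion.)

a_c = v²/r = 16.6²/73.2 = 275.56/73.2 = 3.76 m/s²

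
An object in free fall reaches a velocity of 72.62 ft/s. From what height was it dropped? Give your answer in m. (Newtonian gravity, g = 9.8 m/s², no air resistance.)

v = 72.62 ft/s × 0.3048 = 22.1346 m/s
h = v² / (2g) = 22.1346² / (2 × 9.8) = 25.0 m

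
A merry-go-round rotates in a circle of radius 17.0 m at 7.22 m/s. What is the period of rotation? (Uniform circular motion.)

T = 2πr/v = 2π×17.0/7.22 = 14.79 s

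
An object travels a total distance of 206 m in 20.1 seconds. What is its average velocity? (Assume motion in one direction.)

v_avg = Δd / Δt = 206 / 20.1 = 10.25 m/s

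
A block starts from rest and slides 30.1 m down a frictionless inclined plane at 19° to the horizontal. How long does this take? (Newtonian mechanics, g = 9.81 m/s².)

a = g sin(θ) = 9.81 × sin(19°) = 3.1938 m/s²
t = √(2d/a) = √(2 × 30.1 / 3.1938) = 4.34 s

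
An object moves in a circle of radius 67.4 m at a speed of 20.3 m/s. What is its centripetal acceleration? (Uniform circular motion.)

a_c = v²/r = 20.3²/67.4 = 412.09/67.4 = 6.11 m/s²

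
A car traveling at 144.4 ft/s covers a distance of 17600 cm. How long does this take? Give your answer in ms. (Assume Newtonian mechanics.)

d = 17600 cm × 0.01 = 176.0 m
v = 144.4 ft/s × 0.3048 = 44.0131 m/s
t = d / v = 176.0 / 44.0131 = 3.99881 s
t = 3.99881 s / 0.001 = 3999 ms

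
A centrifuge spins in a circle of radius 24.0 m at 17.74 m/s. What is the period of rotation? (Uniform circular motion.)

T = 2πr/v = 2π×24.0/17.74 = 8.5 s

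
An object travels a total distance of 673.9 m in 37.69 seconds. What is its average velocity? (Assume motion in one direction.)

v_avg = Δd / Δt = 673.9 / 37.69 = 17.88 m/s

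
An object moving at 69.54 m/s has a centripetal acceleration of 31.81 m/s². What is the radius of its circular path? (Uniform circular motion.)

r = v²/a_c = 69.54²/31.81 = 152.02 m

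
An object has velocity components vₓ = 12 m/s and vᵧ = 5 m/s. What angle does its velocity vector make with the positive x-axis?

θ = arctan(vᵧ/vₓ) = arctan(5/12) = 22.62°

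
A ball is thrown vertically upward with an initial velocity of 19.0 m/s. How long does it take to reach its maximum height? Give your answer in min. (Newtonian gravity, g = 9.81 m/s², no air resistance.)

t_up = v₀ / g = 19.0 / 9.81 = 1.9368 s
t_up = 1.9368 s / 60.0 = 0.03228 min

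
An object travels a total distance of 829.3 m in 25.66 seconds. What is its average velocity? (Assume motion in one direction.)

v_avg = Δd / Δt = 829.3 / 25.66 = 32.32 m/s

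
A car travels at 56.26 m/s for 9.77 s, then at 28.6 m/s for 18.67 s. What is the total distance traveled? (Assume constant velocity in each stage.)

d₁ = v₁t₁ = 56.26 × 9.77 = 549.6602 m
d₂ = v₂t₂ = 28.6 × 18.67 = 533.962 m
d_total = 549.6602 + 533.962 = 1083.62 m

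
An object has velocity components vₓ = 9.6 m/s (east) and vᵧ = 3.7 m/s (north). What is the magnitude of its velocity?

|v| = √(vₓ² + vᵧ²) = √(9.6² + 3.7²) = √(105.85) = 10.29 m/s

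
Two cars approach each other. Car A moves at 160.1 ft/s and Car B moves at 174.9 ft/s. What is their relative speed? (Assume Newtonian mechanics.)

v_rel = v_A + v_B = 160.1 + 174.9 = 335.0 ft/s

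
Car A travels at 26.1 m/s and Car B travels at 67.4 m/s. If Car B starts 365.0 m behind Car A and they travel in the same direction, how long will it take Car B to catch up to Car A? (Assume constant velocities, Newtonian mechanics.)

Relative speed: v_rel = 67.4 - 26.1 = 41.3 m/s
Time to catch: t = d₀/v_rel = 365.0/41.3 = 8.84 s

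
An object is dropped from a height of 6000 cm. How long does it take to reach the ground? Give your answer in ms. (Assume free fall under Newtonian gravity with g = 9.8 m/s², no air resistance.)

h = 6000 cm × 0.01 = 60.0 m
t = √(2h/g) = √(2 × 60.0 / 9.8) = 3.49927 s
t = 3.49927 s / 0.001 = 3499 ms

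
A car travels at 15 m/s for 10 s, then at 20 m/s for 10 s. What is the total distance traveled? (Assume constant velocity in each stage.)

d₁ = v₁t₁ = 15 × 10 = 150 m
d₂ = v₂t₂ = 20 × 10 = 200 m
d_total = 150 + 200 = 350 m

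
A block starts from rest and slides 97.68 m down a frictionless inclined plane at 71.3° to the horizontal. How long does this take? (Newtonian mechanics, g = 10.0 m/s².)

a = g sin(θ) = 10.0 × sin(71.3°) = 9.4721 m/s²
t = √(2d/a) = √(2 × 97.68 / 9.4721) = 4.54 s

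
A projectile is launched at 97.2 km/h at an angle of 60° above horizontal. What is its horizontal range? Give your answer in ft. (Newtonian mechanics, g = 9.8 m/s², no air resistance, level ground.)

v₀ = 97.2 km/h × 0.2777777777777778 = 27.0 m/s
R = v₀² × sin(2θ) / g = 27.0² × sin(2 × 60°) / 9.8 = 729.0 × 0.866025 / 9.8 = 64.4217 m
R = 64.4217 m / 0.3048 = 211.4 ft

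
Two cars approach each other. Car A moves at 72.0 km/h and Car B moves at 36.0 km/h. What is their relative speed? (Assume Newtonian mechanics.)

v_rel = v_A + v_B = 72.0 + 36.0 = 108.0 km/h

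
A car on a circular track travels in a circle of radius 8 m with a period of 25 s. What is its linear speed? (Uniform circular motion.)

v = 2πr/T = 2π×8/25 = 2.01 m/s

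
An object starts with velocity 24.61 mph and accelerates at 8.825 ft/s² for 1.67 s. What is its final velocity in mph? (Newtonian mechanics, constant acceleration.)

v₀ = 24.61 mph × 0.44704 = 11.0017 m/s
a = 8.825 ft/s² × 0.3048 = 2.68986 m/s²
v = v₀ + a × t = 11.0017 + 2.68986 × 1.67 = 15.4938 m/s
v = 15.4938 m/s / 0.44704 = 34.66 mph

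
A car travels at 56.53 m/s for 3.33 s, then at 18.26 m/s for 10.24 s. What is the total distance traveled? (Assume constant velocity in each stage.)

d₁ = v₁t₁ = 56.53 × 3.33 = 188.2449 m
d₂ = v₂t₂ = 18.26 × 10.24 = 186.9824 m
d_total = 188.2449 + 186.9824 = 375.23 m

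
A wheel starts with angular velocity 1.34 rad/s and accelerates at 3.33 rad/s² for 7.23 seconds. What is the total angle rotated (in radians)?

θ = ω₀t + ½αt² = 1.34×7.23 + ½×3.33×7.23² = 96.72 rad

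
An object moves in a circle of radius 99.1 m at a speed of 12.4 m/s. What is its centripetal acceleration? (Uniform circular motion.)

a_c = v²/r = 12.4²/99.1 = 153.76/99.1 = 1.55 m/s²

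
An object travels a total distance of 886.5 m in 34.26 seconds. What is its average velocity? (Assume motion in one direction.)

v_avg = Δd / Δt = 886.5 / 34.26 = 25.88 m/s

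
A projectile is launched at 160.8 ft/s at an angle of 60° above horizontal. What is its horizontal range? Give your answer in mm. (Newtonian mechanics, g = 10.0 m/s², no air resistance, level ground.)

v₀ = 160.8 ft/s × 0.3048 = 49.0118 m/s
R = v₀² × sin(2θ) / g = 49.0118² × sin(2 × 60°) / 10.0 = 2402.16 × 0.866025 / 10.0 = 208.033 m
R = 208.033 m / 0.001 = 208000 mm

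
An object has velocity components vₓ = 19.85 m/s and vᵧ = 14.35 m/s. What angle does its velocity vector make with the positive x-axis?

θ = arctan(vᵧ/vₓ) = arctan(14.35/19.85) = 35.86°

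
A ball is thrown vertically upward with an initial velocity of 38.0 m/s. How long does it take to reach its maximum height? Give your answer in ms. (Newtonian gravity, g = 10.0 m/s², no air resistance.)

t_up = v₀ / g = 38.0 / 10.0 = 3.8 s
t_up = 3.8 s / 0.001 = 3800 ms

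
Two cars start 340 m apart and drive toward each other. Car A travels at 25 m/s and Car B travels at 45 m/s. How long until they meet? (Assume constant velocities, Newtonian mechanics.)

Combined speed: v_combined = 25 + 45 = 70 m/s
Time to meet: t = d/v_combined = 340/70 = 4.86 s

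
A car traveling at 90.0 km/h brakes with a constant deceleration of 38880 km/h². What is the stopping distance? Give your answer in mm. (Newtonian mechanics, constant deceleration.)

v₀ = 90.0 km/h × 0.2777777777777778 = 25.0 m/s
a = 38880 km/h² × 7.716049382716049e-05 = 3.0 m/s²
d = v₀² / (2a) = 25.0² / (2 × 3.0) = 625.0 / 6.0 = 104.167 m
d = 104.167 m / 0.001 = 104200 mm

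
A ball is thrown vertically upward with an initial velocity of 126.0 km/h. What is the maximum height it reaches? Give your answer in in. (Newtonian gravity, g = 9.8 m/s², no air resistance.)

v₀ = 126.0 km/h × 0.2777777777777778 = 35.0 m/s
h_max = v₀² / (2g) = 35.0² / (2 × 9.8) = 1225.0 / 19.6 = 62.5 m
h_max = 62.5 m / 0.0254 = 2461 in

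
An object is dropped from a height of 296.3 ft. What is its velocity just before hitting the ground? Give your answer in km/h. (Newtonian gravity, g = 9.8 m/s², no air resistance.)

h = 296.3 ft × 0.3048 = 90.3122 m
v = √(2gh) = √(2 × 9.8 × 90.3122) = 42.0728 m/s
v = 42.0728 m/s / 0.2777777777777778 = 151.5 km/h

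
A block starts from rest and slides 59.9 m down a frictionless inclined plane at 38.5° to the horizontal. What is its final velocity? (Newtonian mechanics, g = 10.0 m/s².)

a = g sin(θ) = 10.0 × sin(38.5°) = 6.2251 m/s²
v = √(2ad) = √(2 × 6.2251 × 59.9) = 27.31 m/s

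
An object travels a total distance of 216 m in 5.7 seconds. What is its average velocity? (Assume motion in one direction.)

v_avg = Δd / Δt = 216 / 5.7 = 37.89 m/s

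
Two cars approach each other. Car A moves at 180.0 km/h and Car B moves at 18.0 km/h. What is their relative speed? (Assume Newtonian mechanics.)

v_rel = v_A + v_B = 180.0 + 18.0 = 198.0 km/h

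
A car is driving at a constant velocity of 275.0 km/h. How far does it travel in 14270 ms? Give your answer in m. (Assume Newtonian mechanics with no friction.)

v = 275.0 km/h × 0.2777777777777778 = 76.3889 m/s
t = 14270 ms × 0.001 = 14.27 s
d = v × t = 76.3889 × 14.27 = 1090 m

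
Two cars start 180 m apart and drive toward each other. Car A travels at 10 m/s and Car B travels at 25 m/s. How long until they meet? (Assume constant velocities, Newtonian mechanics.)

Combined speed: v_combined = 10 + 25 = 35 m/s
Time to meet: t = d/v_combined = 180/35 = 5.14 s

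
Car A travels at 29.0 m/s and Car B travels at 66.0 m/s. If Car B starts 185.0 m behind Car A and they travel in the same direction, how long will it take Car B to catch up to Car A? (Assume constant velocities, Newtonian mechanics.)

Relative speed: v_rel = 66.0 - 29.0 = 37.0 m/s
Time to catch: t = d₀/v_rel = 185.0/37.0 = 5.0 s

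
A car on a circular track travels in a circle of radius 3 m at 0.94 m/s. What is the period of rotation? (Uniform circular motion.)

T = 2πr/v = 2π×3/0.94 = 20.05 s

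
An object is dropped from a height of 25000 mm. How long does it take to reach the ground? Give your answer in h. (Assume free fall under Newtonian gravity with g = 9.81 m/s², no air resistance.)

h = 25000 mm × 0.001 = 25.0 m
t = √(2h/g) = √(2 × 25.0 / 9.81) = 2.25762 s
t = 2.25762 s / 3600.0 = 0.0006271 h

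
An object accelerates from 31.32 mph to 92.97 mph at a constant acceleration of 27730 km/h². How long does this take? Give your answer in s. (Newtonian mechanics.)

v₀ = 31.32 mph × 0.44704 = 14.0013 m/s
v = 92.97 mph × 0.44704 = 41.5613 m/s
a = 27730 km/h² × 7.716049382716049e-05 = 2.13966 m/s²
t = (v - v₀) / a = (41.5613 - 14.0013) / 2.13966 = 12.88 s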